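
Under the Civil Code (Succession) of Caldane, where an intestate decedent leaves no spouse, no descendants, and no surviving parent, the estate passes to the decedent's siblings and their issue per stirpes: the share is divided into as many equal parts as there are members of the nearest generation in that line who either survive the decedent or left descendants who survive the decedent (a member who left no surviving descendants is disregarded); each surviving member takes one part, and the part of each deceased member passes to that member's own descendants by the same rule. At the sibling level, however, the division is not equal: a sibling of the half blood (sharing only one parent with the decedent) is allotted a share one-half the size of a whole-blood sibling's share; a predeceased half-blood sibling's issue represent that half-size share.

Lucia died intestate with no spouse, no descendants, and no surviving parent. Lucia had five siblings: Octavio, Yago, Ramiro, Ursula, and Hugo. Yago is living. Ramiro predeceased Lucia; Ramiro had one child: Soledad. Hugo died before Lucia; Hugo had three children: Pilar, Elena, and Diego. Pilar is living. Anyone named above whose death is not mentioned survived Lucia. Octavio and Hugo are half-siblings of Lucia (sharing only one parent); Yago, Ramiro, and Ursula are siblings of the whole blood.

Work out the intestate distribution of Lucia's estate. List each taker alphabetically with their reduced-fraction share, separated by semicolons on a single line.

No spouse, descendants, or parent survives, so the estate passes to Lucia's siblings per stirpes.
Half-blood siblings count for one-half the weight of whole-blood siblings at the initial division.
Dividing 1 in proportion to weights (total weight 4): Octavio (weight 1/2) → 1/8; Yago (weight 1) → 1/4; Ramiro (weight 1) → 1/4; Ursula (weight 1) → 1/4; Hugo (weight 1/2) → 1/8.
Octavio is living and takes 1/8.
Yago is living and takes 1/4.
Ramiro predeceased; the 1/4 allotted to Ramiro's branch passes to Ramiro's issue by representation.
Soledad is the sole taker at this level and receives the full 1/4.
Ursula is living and takes 1/4.
Hugo predeceased; the 1/8 allotted to Hugo's branch passes to Hugo's issue by representation.
The 1/8 is divided into 3 equal shares of 1/24 among Pilar, Elena, Diego.
Pilar is living and takes 1/24.
Elena is living and takes 1/24.
Diego is living and takes 1/24.

Diego 1/24; Elena 1/24; Octavio 1/8; Pilar 1/24; Soledad 1/4; Ursula 1/4; Yago 1/4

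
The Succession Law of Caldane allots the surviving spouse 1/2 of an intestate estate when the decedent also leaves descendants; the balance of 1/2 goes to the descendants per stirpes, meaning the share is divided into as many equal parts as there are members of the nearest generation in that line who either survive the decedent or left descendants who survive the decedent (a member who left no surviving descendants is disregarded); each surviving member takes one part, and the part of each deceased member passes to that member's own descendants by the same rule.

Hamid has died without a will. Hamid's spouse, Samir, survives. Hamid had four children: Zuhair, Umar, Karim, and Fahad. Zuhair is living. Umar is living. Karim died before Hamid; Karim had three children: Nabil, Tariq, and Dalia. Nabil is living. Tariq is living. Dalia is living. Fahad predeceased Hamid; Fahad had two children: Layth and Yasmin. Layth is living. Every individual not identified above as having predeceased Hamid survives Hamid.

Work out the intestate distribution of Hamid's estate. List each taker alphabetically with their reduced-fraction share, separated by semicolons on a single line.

Dalia 1/24; Layth 1/16; Nabil 1/24; Samir 1/2; Tariq 1/24; Umar 1/8; Yasmin 1/16; Zuhair 1/8

Samir, as surviving spouse, takes 1/2.
The remaining 1/2 passes to Hamid's descendants per stirpes.
The 1/2 is divided into 4 equal shares of 1/8 among Zuhair, Umar, Karim, Fahad.
Zuhair is living and takes 1/8.
Umar is living and takes 1/8.
Karim predeceased; the 1/8 allotted to Karim's branch passes to Karim's issue by representation.
The 1/8 is divided into 3 equal shares of 1/24 among Nabil, Tariq, Dalia.
Nabil is living and takes 1/24.
Tariq is living and takes 1/24.
Dalia is living and takes 1/24.
Fahad predeceased; the 1/8 allotted to Fahad's branch passes to Fahad's issue by representation.
The 1/8 is divided into 2 equal shares of 1/16 among Layth, Yasmin.
Layth is living and takes 1/16.
Yasmin is living and takes 1/16.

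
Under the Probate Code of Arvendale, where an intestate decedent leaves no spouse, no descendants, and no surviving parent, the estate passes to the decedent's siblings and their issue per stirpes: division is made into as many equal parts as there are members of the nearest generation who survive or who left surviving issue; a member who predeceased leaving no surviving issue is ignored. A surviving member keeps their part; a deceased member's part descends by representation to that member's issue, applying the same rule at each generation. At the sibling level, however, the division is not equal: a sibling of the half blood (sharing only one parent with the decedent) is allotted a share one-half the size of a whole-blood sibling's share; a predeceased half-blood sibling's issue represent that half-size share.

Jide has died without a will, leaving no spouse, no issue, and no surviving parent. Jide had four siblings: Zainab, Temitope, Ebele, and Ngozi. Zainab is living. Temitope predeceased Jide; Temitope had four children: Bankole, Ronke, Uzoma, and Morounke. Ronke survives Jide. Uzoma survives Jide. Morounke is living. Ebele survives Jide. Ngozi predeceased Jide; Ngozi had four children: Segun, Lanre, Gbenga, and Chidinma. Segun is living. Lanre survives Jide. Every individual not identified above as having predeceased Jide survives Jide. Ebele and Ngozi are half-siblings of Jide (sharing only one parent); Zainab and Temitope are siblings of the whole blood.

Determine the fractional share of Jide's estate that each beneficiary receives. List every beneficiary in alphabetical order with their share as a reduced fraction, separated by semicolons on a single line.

No spouse, descendants, or parent survives, so the estate passes to Jide's siblings per stirpes.
Half-blood siblings count for one-half the weight of whole-blood siblings at the initial division.
Dividing 1 in proportion to weights (total weight 3): Zainab (weight 1) → 1/3; Temitope (weight 1) → 1/3; Ebele (weight 1/2) → 1/6; Ngozi (weight 1/2) → 1/6.
Zainab is living and takes 1/3.
Temitope predeceased; the 1/3 allotted to Temitope's branch passes to Temitope's issue by representation.
The 1/3 is divided into 4 equal shares of 1/12 among Bankole, Ronke, Uzoma, Morounke.
Bankole is living and takes 1/12.
Ronke is living and takes 1/12.
Uzoma is living and takes 1/12.
Morounke is living and takes 1/12.
Ebele is living and takes 1/6.
Ngozi predeceased; the 1/6 allotted to Ngozi's branch passes to Ngozi's issue by representation.
The 1/6 is divided into 4 equal shares of 1/24 among Segun, Lanre, Gbenga, Chidinma.
Segun is living and takes 1/24.
Lanre is living and takes 1/24.
Gbenga is living and takes 1/24.
Chidinma is living and takes 1/24.

Bankole 1/12; Chidinma 1/24; Ebele 1/6; Gbenga 1/24; Lanre 1/24; Morounke 1/12; Ronke 1/12; Segun 1/24; Uzoma 1/12; Zainab 1/3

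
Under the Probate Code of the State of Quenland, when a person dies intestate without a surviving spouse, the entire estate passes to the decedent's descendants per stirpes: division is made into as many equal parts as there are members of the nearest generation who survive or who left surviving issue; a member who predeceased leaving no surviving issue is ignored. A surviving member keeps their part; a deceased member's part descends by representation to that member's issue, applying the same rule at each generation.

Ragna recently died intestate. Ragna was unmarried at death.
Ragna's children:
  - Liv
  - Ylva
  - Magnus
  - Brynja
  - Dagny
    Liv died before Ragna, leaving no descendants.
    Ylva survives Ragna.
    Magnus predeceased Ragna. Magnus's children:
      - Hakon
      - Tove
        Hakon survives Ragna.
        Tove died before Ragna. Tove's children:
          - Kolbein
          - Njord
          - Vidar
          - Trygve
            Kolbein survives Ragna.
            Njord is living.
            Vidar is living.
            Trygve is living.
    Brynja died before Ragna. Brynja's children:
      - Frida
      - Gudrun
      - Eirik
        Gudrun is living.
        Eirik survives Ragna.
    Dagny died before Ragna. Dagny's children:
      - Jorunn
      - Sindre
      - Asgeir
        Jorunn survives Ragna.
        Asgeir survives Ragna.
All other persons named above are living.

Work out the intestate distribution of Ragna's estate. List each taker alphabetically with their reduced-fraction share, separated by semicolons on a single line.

Asgeir 1/12; Eirik 1/12; Frida 1/12; Gudrun 1/12; Hakon 1/8; Jorunn 1/12; Kolbein 1/32; Njord 1/32; Sindre 1/12; Trygve 1/32; Vidar 1/32; Ylva 1/4

There is no surviving spouse, so the entire estate passes to Ragna's descendants per stirpes.
Liv left no surviving issue, so that branch lapses and is disregarded.
The estate is divided into 4 equal shares of 1/4 among Ylva, Magnus, Brynja, Dagny.
Ylva is living and takes 1/4.
Magnus predeceased; the 1/4 allotted to Magnus's branch passes to Magnus's issue by representation.
The 1/4 is divided into 2 equal shares of 1/8 among Hakon, Tove.
Hakon is living and takes 1/8.
Tove predeceased; the 1/8 allotted to Tove's branch passes to Tove's issue by representation.
The 1/8 is divided into 4 equal shares of 1/32 among Kolbein, Njord, Vidar, Trygve.
Kolbein is living and takes 1/32.
Njord is living and takes 1/32.
Vidar is living and takes 1/32.
Trygve is living and takes 1/32.
Brynja predeceased; the 1/4 allotted to Brynja's branch passes to Brynja's issue by representation.
The 1/4 is divided into 3 equal shares of 1/12 among Frida, Gudrun, Eirik.
Frida is living and takes 1/12.
Gudrun is living and takes 1/12.
Eirik is living and takes 1/12.
Dagny predeceased; the 1/4 allotted to Dagny's branch passes to Dagny's issue by representation.
The 1/4 is divided into 3 equal shares of 1/12 among Jorunn, Sindre, Asgeir.
Jorunn is living and takes 1/12.
Sindre is living and takes 1/12.
Asgeir is living and takes 1/12.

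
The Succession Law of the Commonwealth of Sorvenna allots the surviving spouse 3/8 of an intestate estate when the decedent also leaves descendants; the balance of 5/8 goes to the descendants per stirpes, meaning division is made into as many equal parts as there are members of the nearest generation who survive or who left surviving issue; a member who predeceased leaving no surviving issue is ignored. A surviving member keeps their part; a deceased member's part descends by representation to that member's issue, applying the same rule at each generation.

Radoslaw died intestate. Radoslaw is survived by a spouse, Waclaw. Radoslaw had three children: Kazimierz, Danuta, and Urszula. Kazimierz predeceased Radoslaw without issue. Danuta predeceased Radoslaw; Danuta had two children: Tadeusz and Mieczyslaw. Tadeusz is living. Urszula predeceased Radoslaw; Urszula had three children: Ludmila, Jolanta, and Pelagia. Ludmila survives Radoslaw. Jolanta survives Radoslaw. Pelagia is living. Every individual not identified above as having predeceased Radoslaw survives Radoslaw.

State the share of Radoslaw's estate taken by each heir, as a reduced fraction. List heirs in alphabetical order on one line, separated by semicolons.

Jolanta 5/48; Ludmila 5/48; Mieczyslaw 5/32; Pelagia 5/48; Tadeusz 5/32; Waclaw 3/8

Waclaw, as surviving spouse, takes 3/8.
The remaining 5/8 passes to Radoslaw's descendants per stirpes.
Kazimierz left no surviving issue, so that branch lapses and is disregarded.
The 5/8 is divided into 2 equal shares of 5/16 among Danuta, Urszula.
Danuta predeceased; the 5/16 allotted to Danuta's branch passes to Danuta's issue by representation.
The 5/16 is divided into 2 equal shares of 5/32 among Tadeusz, Mieczyslaw.
Tadeusz is living and takes 5/32.
Mieczyslaw is living and takes 5/32.
Urszula predeceased; the 5/16 allotted to Urszula's branch passes to Urszula's issue by representation.
The 5/16 is divided into 3 equal shares of 5/48 among Ludmila, Jolanta, Pelagia.
Ludmila is living and takes 5/48.
Jolanta is living and takes 5/48.
Pelagia is living and takes 5/48.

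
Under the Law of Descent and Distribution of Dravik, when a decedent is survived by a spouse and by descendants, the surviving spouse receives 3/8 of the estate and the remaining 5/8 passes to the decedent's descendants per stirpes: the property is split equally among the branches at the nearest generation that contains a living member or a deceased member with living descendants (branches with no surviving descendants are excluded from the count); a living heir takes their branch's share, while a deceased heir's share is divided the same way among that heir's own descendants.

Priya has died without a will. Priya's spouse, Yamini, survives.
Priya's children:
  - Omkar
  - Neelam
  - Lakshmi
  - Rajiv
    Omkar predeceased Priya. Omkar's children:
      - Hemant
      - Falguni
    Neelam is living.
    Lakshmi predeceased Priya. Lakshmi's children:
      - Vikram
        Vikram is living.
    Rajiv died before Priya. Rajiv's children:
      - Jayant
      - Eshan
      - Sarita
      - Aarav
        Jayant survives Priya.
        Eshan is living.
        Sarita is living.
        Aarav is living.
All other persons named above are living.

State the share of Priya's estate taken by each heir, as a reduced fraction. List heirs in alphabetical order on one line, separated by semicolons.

Yamini, as surviving spouse, takes 3/8.
The remaining 5/8 passes to Priya's descendants per stirpes.
The 5/8 is divided into 4 equal shares of 5/32 among Omkar, Neelam, Lakshmi, Rajiv.
Omkar predeceased; the 5/32 allotted to Omkar's branch passes to Omkar's issue by representation.
The 5/32 is divided into 2 equal shares of 5/64 among Hemant, Falguni.
Hemant is living and takes 5/64.
Falguni is living and takes 5/64.
Neelam is living and takes 5/32.
Lakshmi predeceased; the 5/32 allotted to Lakshmi's branch passes to Lakshmi's issue by representation.
Vikram is the sole taker at this level and receives the full 5/32.
Rajiv predeceased; the 5/32 allotted to Rajiv's branch passes to Rajiv's issue by representation.
The 5/32 is divided into 4 equal shares of 5/128 among Jayant, Eshan, Sarita, Aarav.
Jayant is living and takes 5/128.
Eshan is living and takes 5/128.
Sarita is living and takes 5/128.
Aarav is living and takes 5/128.

Aarav 5/128; Eshan 5/128; Falguni 5/64; Hemant 5/64; Jayant 5/128; Neelam 5/32; Sarita 5/128; Vikram 5/32; Yamini 3/8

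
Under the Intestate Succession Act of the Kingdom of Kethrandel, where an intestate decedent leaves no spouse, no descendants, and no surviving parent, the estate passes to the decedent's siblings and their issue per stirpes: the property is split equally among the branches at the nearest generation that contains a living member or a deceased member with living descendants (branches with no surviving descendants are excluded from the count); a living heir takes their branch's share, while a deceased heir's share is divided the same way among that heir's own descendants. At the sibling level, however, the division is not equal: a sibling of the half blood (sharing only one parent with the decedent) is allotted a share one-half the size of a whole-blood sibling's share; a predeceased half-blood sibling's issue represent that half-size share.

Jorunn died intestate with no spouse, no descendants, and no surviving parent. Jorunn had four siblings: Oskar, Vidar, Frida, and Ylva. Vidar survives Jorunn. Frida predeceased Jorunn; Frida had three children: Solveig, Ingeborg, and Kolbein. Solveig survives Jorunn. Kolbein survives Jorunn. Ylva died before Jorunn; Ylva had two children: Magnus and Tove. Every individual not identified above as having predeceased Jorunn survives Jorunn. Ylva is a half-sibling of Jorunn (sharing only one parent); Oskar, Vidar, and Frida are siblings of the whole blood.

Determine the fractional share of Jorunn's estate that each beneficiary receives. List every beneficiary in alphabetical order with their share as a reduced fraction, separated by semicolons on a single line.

No spouse, descendants, or parent survives, so the estate passes to Jorunn's siblings per stirpes.
Half-blood siblings count for one-half the weight of whole-blood siblings at the initial division.
Dividing 1 in proportion to weights (total weight 7/2): Oskar (weight 1) → 2/7; Vidar (weight 1) → 2/7; Frida (weight 1) → 2/7; Ylva (weight 1/2) → 1/7.
Oskar is living and takes 2/7.
Vidar is living and takes 2/7.
Frida predeceased; the 2/7 allotted to Frida's branch passes to Frida's issue by representation.
The 2/7 is divided into 3 equal shares of 2/21 among Solveig, Ingeborg, Kolbein.
Solveig is living and takes 2/21.
Ingeborg is living and takes 2/21.
Kolbein is living and takes 2/21.
Ylva predeceased; the 1/7 allotted to Ylva's branch passes to Ylva's issue by representation.
The 1/7 is divided into 2 equal shares of 1/14 among Magnus, Tove.
Magnus is living and takes 1/14.
Tove is living and takes 1/14.

Ingeborg 2/21; Kolbein 2/21; Magnus 1/14; Oskar 2/7; Solveig 2/21; Tove 1/14; Vidar 2/7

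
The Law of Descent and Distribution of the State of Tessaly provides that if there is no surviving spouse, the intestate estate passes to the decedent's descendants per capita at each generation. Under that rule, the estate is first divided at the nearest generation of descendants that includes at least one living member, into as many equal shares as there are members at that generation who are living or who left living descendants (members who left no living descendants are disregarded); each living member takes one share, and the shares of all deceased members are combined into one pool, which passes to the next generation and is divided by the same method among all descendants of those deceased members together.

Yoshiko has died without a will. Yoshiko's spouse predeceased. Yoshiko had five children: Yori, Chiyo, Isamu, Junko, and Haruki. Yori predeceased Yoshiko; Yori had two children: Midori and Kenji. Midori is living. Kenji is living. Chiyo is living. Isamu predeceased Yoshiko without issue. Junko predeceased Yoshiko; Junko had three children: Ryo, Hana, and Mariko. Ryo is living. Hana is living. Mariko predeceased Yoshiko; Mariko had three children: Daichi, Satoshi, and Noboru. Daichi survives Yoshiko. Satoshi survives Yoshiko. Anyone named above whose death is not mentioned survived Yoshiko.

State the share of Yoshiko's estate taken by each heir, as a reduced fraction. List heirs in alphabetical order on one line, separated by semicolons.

Chiyo 1/4; Daichi 1/30; Hana 1/10; Haruki 1/4; Kenji 1/10; Midori 1/10; Noboru 1/30; Ryo 1/10; Satoshi 1/30

There is no surviving spouse, so the entire estate passes to Yoshiko's descendants per capita at each generation.
At generation 1 (Yori, Chiyo, Junko, Haruki) there are 4 shares of (1)/4 = 1/4 each.
Living: Chiyo and Haruki — each takes 1/4.
Deceased: Yori and Junko. Their combined 1/2 is pooled and carried to generation 2.
At generation 2 (Midori, Kenji, Ryo, Hana, Mariko) there are 5 shares of (1/2)/5 = 1/10 each.
Living: Midori, Kenji, Ryo, and Hana — each takes 1/10.
Deceased: Mariko. That 1/10 share is carried to generation 3.
At generation 3 (Daichi, Satoshi, Noboru) there are 3 shares of (1/10)/3 = 1/30 each.
Living: Daichi, Satoshi, and Noboru — each takes 1/30.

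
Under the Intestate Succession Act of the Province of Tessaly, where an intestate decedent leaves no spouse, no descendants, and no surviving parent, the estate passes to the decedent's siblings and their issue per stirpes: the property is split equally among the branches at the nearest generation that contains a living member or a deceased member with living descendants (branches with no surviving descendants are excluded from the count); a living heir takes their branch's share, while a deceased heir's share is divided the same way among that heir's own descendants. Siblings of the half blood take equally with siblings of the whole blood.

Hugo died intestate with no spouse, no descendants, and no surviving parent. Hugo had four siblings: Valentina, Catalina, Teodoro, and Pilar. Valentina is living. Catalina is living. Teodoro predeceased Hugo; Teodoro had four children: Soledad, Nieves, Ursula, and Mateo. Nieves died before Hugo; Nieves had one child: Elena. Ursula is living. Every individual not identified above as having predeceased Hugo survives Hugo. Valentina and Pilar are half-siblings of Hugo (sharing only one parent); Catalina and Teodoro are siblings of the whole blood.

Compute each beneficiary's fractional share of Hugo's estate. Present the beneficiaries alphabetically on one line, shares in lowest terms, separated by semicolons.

No spouse, descendants, or parent survives, so the estate passes to Hugo's siblings per stirpes.
Half-blood and whole-blood siblings take equally under the stated rule.
The estate is divided into 4 equal shares of 1/4 among Valentina, Catalina, Teodoro, Pilar.
Valentina is living and takes 1/4.
Catalina is living and takes 1/4.
Teodoro predeceased; the 1/4 allotted to Teodoro's branch passes to Teodoro's issue by representation.
The 1/4 is divided into 4 equal shares of 1/16 among Soledad, Nieves, Ursula, Mateo.
Soledad is living and takes 1/16.
Nieves predeceased; the 1/16 allotted to Nieves's branch passes to Nieves's issue by representation.
Elena is the sole taker at this level and receives the full 1/16.
Ursula is living and takes 1/16.
Mateo is living and takes 1/16.
Pilar is living and takes 1/4.

Catalina 1/4; Elena 1/16; Mateo 1/16; Pilar 1/4; Soledad 1/16; Ursula 1/16; Valentina 1/4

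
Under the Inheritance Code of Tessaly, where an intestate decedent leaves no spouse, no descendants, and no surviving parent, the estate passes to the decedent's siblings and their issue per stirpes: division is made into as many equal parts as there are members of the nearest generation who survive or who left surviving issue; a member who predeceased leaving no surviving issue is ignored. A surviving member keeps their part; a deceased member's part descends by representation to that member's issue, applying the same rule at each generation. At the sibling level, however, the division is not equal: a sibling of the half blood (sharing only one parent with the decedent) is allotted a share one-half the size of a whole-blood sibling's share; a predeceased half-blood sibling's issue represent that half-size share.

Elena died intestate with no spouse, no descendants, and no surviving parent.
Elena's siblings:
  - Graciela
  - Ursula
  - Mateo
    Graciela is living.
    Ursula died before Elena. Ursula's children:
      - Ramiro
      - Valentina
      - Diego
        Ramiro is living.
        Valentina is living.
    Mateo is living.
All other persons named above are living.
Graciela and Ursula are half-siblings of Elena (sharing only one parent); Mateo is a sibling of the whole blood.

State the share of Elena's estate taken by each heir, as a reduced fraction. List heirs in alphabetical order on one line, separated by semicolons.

No spouse, descendants, or parent survives, so the estate passes to Elena's siblings per stirpes.
Half-blood siblings count for one-half the weight of whole-blood siblings at the initial division.
Dividing 1 in proportion to weights (total weight 2): Graciela (weight 1/2) → 1/4; Ursula (weight 1/2) → 1/4; Mateo (weight 1) → 1/2.
Graciela is living and takes 1/4.
Ursula predeceased; the 1/4 allotted to Ursula's branch passes to Ursula's issue by representation.
The 1/4 is divided into 3 equal shares of 1/12 among Ramiro, Valentina, Diego.
Ramiro is living and takes 1/12.
Valentina is living and takes 1/12.
Diego is living and takes 1/12.
Mateo is living and takes 1/2.

Diego 1/12; Graciela 1/4; Mateo 1/2; Ramiro 1/12; Valentina 1/12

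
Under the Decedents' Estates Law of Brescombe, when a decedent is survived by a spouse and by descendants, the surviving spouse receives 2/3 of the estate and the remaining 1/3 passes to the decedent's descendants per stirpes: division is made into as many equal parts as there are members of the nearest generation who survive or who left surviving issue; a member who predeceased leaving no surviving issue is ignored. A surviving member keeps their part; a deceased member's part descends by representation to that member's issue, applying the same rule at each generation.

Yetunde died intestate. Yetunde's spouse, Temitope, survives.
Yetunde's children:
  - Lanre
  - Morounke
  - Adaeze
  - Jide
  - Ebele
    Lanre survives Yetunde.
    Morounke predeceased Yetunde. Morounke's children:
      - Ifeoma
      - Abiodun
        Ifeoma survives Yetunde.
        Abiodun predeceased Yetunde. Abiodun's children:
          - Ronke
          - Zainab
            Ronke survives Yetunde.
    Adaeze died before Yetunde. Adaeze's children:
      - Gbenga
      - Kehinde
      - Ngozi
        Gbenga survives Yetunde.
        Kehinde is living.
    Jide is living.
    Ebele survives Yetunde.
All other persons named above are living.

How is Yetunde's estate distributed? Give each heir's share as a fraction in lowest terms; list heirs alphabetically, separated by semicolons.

Temitope, as surviving spouse, takes 2/3.
The remaining 1/3 passes to Yetunde's descendants per stirpes.
The 1/3 is divided into 5 equal shares of 1/15 among Lanre, Morounke, Adaeze, Jide, Ebele.
Lanre is living and takes 1/15.
Morounke predeceased; the 1/15 allotted to Morounke's branch passes to Morounke's issue by representation.
The 1/15 is divided into 2 equal shares of 1/30 among Ifeoma, Abiodun.
Ifeoma is living and takes 1/30.
Abiodun predeceased; the 1/30 allotted to Abiodun's branch passes to Abiodun's issue by representation.
The 1/30 is divided into 2 equal shares of 1/60 among Ronke, Zainab.
Ronke is living and takes 1/60.
Zainab is living and takes 1/60.
Adaeze predeceased; the 1/15 allotted to Adaeze's branch passes to Adaeze's issue by representation.
The 1/15 is divided into 3 equal shares of 1/45 among Gbenga, Kehinde, Ngozi.
Gbenga is living and takes 1/45.
Kehinde is living and takes 1/45.
Ngozi is living and takes 1/45.
Jide is living and takes 1/15.
Ebele is living and takes 1/15.

Ebele 1/15; Gbenga 1/45; Ifeoma 1/30; Jide 1/15; Kehinde 1/45; Lanre 1/15; Ngozi 1/45; Ronke 1/60; Temitope 2/3; Zainab 1/60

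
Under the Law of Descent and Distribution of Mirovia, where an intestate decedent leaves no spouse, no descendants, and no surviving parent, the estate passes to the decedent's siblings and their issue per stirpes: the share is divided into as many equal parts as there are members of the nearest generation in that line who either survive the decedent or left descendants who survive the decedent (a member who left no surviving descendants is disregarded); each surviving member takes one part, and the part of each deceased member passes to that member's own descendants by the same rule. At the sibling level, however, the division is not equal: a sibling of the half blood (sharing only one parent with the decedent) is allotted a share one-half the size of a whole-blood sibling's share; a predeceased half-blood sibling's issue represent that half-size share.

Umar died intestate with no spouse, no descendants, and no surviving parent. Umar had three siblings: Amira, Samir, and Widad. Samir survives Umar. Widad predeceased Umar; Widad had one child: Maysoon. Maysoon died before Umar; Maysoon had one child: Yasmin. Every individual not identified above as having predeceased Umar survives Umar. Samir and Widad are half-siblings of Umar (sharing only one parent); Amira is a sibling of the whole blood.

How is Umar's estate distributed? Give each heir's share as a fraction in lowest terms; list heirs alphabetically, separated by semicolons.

No spouse, descendants, or parent survives, so the estate passes to Umar's siblings per stirpes.
Half-blood siblings count for one-half the weight of whole-blood siblings at the initial division.
Dividing 1 in proportion to weights (total weight 2): Amira (weight 1) → 1/2; Samir (weight 1/2) → 1/4; Widad (weight 1/2) → 1/4.
Amira is living and takes 1/2.
Samir is living and takes 1/4.
Widad predeceased; the 1/4 allotted to Widad's branch passes to Widad's issue by representation.
Maysoon's line is the sole branch at this level, so the full 1/4 passes to Maysoon's issue by representation.
Yasmin is the sole taker at this level and receives the full 1/4.

Amira 1/2; Samir 1/4; Yasmin 1/4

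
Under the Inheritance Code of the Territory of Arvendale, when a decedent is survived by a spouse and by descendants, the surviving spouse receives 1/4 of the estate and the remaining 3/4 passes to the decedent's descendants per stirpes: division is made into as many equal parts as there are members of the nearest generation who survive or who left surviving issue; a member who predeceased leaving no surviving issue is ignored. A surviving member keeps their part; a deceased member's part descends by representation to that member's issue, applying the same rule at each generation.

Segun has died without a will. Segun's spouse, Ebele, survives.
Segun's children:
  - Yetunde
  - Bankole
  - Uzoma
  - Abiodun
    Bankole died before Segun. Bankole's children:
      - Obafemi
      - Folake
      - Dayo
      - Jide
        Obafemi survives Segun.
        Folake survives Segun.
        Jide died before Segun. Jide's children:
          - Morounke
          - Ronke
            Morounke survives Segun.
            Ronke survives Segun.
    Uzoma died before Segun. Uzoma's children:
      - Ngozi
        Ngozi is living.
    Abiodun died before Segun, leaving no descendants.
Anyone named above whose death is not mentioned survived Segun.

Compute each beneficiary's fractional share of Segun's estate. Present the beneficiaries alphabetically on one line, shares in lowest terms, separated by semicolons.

Dayo 1/16; Ebele 1/4; Folake 1/16; Morounke 1/32; Ngozi 1/4; Obafemi 1/16; Ronke 1/32; Yetunde 1/4

Ebele, as surviving spouse, takes 1/4.
The remaining 3/4 passes to Segun's descendants per stirpes.
Abiodun left no surviving issue, so that branch lapses and is disregarded.
The 3/4 is divided into 3 equal shares of 1/4 among Yetunde, Bankole, Uzoma.
Yetunde is living and takes 1/4.
Bankole predeceased; the 1/4 allotted to Bankole's branch passes to Bankole's issue by representation.
The 1/4 is divided into 4 equal shares of 1/16 among Obafemi, Folake, Dayo, Jide.
Obafemi is living and takes 1/16.
Folake is living and takes 1/16.
Dayo is living and takes 1/16.
Jide predeceased; the 1/16 allotted to Jide's branch passes to Jide's issue by representation.
The 1/16 is divided into 2 equal shares of 1/32 among Morounke, Ronke.
Morounke is living and takes 1/32.
Ronke is living and takes 1/32.
Uzoma predeceased; the 1/4 allotted to Uzoma's branch passes to Uzoma's issue by representation.
Ngozi is the sole taker at this level and receives the full 1/4.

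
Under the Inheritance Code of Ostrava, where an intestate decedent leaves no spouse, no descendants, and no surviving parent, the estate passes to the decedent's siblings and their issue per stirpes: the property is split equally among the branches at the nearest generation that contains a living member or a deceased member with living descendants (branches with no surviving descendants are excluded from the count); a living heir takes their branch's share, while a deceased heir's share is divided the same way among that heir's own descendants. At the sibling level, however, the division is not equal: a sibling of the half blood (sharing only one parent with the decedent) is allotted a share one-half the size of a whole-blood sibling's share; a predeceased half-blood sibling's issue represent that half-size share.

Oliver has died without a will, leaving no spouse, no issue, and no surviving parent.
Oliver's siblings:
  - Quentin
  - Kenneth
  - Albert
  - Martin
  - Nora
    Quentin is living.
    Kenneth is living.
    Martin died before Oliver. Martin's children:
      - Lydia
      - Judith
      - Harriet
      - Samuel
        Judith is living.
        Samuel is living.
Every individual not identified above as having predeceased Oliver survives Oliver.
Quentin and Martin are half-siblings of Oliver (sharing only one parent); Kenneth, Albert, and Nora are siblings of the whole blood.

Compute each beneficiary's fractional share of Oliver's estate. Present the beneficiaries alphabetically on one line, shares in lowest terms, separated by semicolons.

No spouse, descendants, or parent survives, so the estate passes to Oliver's siblings per stirpes.
Half-blood siblings count for one-half the weight of whole-blood siblings at the initial division.
Dividing 1 in proportion to weights (total weight 4): Quentin (weight 1/2) → 1/8; Kenneth (weight 1) → 1/4; Albert (weight 1) → 1/4; Martin (weight 1/2) → 1/8; Nora (weight 1) → 1/4.
Quentin is living and takes 1/8.
Kenneth is living and takes 1/4.
Albert is living and takes 1/4.
Martin predeceased; the 1/8 allotted to Martin's branch passes to Martin's issue by representation.
The 1/8 is divided into 4 equal shares of 1/32 among Lydia, Judith, Harriet, Samuel.
Lydia is living and takes 1/32.
Judith is living and takes 1/32.
Harriet is living and takes 1/32.
Samuel is living and takes 1/32.
Nora is living and takes 1/4.

Albert 1/4; Harriet 1/32; Judith 1/32; Kenneth 1/4; Lydia 1/32; Nora 1/4; Quentin 1/8; Samuel 1/32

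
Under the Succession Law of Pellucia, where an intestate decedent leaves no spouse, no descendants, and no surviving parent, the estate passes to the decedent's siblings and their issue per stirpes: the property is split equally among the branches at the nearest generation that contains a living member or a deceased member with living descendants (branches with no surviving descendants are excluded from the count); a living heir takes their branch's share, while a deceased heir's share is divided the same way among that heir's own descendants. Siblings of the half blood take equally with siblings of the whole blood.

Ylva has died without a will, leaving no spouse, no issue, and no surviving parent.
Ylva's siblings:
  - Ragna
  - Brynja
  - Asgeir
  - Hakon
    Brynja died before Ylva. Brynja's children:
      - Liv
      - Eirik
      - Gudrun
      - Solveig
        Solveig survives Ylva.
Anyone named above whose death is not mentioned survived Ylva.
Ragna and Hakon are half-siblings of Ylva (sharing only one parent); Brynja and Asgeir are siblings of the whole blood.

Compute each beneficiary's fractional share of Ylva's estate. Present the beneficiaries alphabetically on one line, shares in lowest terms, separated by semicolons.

Asgeir 1/4; Eirik 1/16; Gudrun 1/16; Hakon 1/4; Liv 1/16; Ragna 1/4; Solveig 1/16

No spouse, descendants, or parent survives, so the estate passes to Ylva's siblings per stirpes.
Half-blood and whole-blood siblings take equally under the stated rule.
The estate is divided into 4 equal shares of 1/4 among Ragna, Brynja, Asgeir, Hakon.
Ragna is living and takes 1/4.
Brynja predeceased; the 1/4 allotted to Brynja's branch passes to Brynja's issue by representation.
The 1/4 is divided into 4 equal shares of 1/16 among Liv, Eirik, Gudrun, Solveig.
Liv is living and takes 1/16.
Eirik is living and takes 1/16.
Gudrun is living and takes 1/16.
Solveig is living and takes 1/16.
Asgeir is living and takes 1/4.
Hakon is living and takes 1/4.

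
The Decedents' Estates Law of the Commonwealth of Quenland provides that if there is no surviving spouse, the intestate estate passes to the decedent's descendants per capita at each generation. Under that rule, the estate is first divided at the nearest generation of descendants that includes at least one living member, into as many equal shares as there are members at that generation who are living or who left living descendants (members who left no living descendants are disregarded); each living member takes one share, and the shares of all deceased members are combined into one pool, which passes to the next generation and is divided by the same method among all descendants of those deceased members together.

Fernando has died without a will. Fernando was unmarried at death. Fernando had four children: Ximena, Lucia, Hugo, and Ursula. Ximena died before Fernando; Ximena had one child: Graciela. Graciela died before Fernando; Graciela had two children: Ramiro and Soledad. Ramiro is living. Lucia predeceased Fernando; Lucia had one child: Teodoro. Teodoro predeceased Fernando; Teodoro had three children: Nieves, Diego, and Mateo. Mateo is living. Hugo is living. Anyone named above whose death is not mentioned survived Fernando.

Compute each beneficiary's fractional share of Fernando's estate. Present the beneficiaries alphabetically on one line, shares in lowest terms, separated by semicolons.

There is no surviving spouse, so the entire estate passes to Fernando's descendants per capita at each generation.
At generation 1 (Ximena, Lucia, Hugo, Ursula) there are 4 shares of (1)/4 = 1/4 each.
Living: Hugo and Ursula — each takes 1/4.
Deceased: Ximena and Lucia. Their combined 1/2 is pooled and carried to generation 2.
At generation 2 (Graciela, Teodoro) there are 2 shares of (1/2)/2 = 1/4 each.
Deceased: Graciela and Teodoro. Their combined 1/2 is pooled and carried to generation 3.
At generation 3 (Ramiro, Soledad, Nieves, Diego, Mateo) there are 5 shares of (1/2)/5 = 1/10 each.
Living: Ramiro, Soledad, Nieves, Diego, and Mateo — each takes 1/10.

Diego 1/10; Hugo 1/4; Mateo 1/10; Nieves 1/10; Ramiro 1/10; Soledad 1/10; Ursula 1/4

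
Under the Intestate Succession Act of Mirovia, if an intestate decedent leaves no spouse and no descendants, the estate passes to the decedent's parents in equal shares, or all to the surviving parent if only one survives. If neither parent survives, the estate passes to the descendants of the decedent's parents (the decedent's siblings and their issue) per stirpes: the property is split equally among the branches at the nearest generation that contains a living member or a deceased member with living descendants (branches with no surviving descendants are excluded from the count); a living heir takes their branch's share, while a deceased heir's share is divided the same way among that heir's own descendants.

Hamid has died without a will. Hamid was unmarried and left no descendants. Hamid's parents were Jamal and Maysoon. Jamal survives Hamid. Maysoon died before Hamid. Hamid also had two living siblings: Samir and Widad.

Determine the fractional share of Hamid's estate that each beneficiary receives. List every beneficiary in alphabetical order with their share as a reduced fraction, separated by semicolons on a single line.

Only one parent, Jamal, survives, so Jamal takes the entire estate. The siblings take nothing because a surviving parent has priority.

Jamal 1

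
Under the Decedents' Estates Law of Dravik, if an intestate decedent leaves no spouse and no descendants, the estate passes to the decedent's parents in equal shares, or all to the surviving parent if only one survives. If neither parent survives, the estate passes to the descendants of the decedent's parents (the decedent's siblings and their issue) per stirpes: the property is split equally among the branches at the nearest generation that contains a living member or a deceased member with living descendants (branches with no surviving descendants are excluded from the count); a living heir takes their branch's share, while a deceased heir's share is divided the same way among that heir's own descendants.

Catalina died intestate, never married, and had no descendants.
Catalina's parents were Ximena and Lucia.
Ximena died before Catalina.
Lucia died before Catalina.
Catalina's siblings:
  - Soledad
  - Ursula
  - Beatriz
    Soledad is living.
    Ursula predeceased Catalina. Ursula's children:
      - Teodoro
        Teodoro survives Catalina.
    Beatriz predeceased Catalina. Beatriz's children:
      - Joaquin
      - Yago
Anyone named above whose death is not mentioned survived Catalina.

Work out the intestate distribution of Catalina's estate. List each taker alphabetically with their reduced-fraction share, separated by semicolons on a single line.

Neither parent survives and there are no descendants, so the estate passes to Catalina's siblings and their issue per stirpes.
The estate is divided into 3 equal shares of 1/3 among Soledad, Ursula, Beatriz.
Soledad is living and takes 1/3.
Ursula predeceased; the 1/3 allotted to Ursula's branch passes to Ursula's issue by representation.
Teodoro is the sole taker at this level and receives the full 1/3.
Beatriz predeceased; the 1/3 allotted to Beatriz's branch passes to Beatriz's issue by representation.
The 1/3 is divided into 2 equal shares of 1/6 among Joaquin, Yago.
Joaquin is living and takes 1/6.
Yago is living and takes 1/6.

Joaquin 1/6; Soledad 1/3; Teodoro 1/3; Yago 1/6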